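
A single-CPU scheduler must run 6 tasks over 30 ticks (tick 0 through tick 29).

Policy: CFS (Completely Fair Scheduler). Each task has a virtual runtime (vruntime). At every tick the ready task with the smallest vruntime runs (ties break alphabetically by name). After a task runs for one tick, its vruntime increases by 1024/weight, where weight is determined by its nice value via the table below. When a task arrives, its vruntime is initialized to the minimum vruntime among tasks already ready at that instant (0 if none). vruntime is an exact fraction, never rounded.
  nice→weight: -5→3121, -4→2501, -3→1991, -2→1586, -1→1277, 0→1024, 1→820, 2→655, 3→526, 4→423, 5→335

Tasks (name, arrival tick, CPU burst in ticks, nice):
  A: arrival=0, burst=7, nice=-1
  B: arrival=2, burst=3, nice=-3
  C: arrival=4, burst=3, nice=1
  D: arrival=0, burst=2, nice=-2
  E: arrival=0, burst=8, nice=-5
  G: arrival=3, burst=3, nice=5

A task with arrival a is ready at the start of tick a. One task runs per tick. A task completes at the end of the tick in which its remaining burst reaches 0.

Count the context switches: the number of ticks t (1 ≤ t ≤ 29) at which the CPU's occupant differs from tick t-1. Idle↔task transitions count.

context switches = 22

t=0: vr[A=0 D=0 E=0] → run A
t=1: vr[A=1024/1277 D=0 E=0] → run D
t=2: vr[A=1024/1277 B=0 D=512/793 E=0] → run B
t=3: vr[A=1024/1277 B=1024/1991 D=512/793 E=0 G=0] → run E
t=4: vr[A=1024/1277 B=1024/1991 C=0 D=512/793 E=1024/3121 G=0] → run C
t=5: vr[A=1024/1277 B=1024/1991 C=256/205 D=512/793 E=1024/3121 G=0] → run G
t=6: vr[A=1024/1277 B=1024/1991 C=256/205 D=512/793 E=1024/3121 G=1024/335] → run E
t=7: vr[A=1024/1277 B=1024/1991 C=256/205 D=512/793 E=2048/3121 G=1024/335] → run B
t=8: vr[A=1024/1277 B=2048/1991 C=256/205 D=512/793 E=2048/3121 G=1024/335] → run D
t=9: vr[A=1024/1277 B=2048/1991 C=256/205 E=2048/3121 G=1024/335] → run E
t=10: vr[A=1024/1277 B=2048/1991 C=256/205 E=3072/3121 G=1024/335] → run A
t=11: vr[A=2048/1277 B=2048/1991 C=256/205 E=3072/3121 G=1024/335] → run E
t=12: vr[A=2048/1277 B=2048/1991 C=256/205 E=4096/3121 G=1024/335] → run B
t=13: vr[A=2048/1277 C=256/205 E=4096/3121 G=1024/335] → run C
t=14: vr[A=2048/1277 C=512/205 E=4096/3121 G=1024/335] → run E
t=15: vr[A=2048/1277 C=512/205 E=5120/3121 G=1024/335] → run A
t=16: vr[A=3072/1277 C=512/205 E=5120/3121 G=1024/335] → run E
t=17: vr[A=3072/1277 C=512/205 E=6144/3121 G=1024/335] → run E
t=18: vr[A=3072/1277 C=512/205 E=7168/3121 G=1024/335] → run E
t=19: vr[A=3072/1277 C=512/205 G=1024/335] → run A
t=20: vr[A=4096/1277 C=512/205 G=1024/335] → run C
t=21: vr[A=4096/1277 G=1024/335] → run G
t=22: vr[A=4096/1277 G=2048/335] → run A
t=23: vr[A=5120/1277 G=2048/335] → run A
t=24: vr[A=6144/1277 G=2048/335] → run A
t=25: vr[G=2048/335] → run G
t=26: (idle)
t=27: (idle)
t=28: (idle)
t=29: (idle)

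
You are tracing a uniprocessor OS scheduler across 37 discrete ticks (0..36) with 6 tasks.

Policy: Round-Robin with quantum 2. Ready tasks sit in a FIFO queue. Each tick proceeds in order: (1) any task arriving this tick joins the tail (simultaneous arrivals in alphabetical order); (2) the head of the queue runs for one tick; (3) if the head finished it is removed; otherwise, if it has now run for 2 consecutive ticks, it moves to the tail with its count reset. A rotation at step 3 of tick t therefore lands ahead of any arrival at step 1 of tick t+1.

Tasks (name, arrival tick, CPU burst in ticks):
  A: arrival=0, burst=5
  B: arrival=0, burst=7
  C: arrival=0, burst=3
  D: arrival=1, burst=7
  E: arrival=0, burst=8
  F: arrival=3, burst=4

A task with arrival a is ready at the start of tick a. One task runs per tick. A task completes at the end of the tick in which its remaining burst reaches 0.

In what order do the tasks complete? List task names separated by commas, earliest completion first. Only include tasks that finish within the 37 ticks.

t=0: queue=[A,B,C,E] q_used=0 → run A
t=1: queue=[A,B,C,E,D] q_used=1 → run A
t=2: queue=[B,C,E,D,A] q_used=0 → run B
t=3: queue=[B,C,E,D,A,F] q_used=1 → run B
t=4: queue=[C,E,D,A,F,B] q_used=0 → run C
t=5: queue=[C,E,D,A,F,B] q_used=1 → run C
t=6: queue=[E,D,A,F,B,C] q_used=0 → run E
t=7: queue=[E,D,A,F,B,C] q_used=1 → run E
t=8: queue=[D,A,F,B,C,E] q_used=0 → run D
t=9: queue=[D,A,F,B,C,E] q_used=1 → run D
t=10: queue=[A,F,B,C,E,D] q_used=0 → run A
t=11: queue=[A,F,B,C,E,D] q_used=1 → run A
t=12: queue=[F,B,C,E,D,A] q_used=0 → run F
t=13: queue=[F,B,C,E,D,A] q_used=1 → run F
t=14: queue=[B,C,E,D,A,F] q_used=0 → run B
t=15: queue=[B,C,E,D,A,F] q_used=1 → run B
t=16: queue=[C,E,D,A,F,B] q_used=0 → run C
t=17: queue=[E,D,A,F,B] q_used=0 → run E
t=18: queue=[E,D,A,F,B] q_used=1 → run E
t=19: queue=[D,A,F,B,E] q_used=0 → run D
t=20: queue=[D,A,F,B,E] q_used=1 → run D
t=21: queue=[A,F,B,E,D] q_used=0 → run A
t=22: queue=[F,B,E,D] q_used=0 → run F
t=23: queue=[F,B,E,D] q_used=1 → run F
t=24: queue=[B,E,D] q_used=0 → run B
t=25: queue=[B,E,D] q_used=1 → run B
t=26: queue=[E,D,B] q_used=0 → run E
t=27: queue=[E,D,B] q_used=1 → run E
t=28: queue=[D,B,E] q_used=0 → run D
t=29: queue=[D,B,E] q_used=1 → run D
t=30: queue=[B,E,D] q_used=0 → run B
t=31: queue=[E,D] q_used=0 → run E
t=32: queue=[E,D] q_used=1 → run E
t=33: queue=[D] q_used=0 → run D
t=34: (idle)
t=35: (idle)
t=36: (idle)

completion order = C, A, F, B, E, D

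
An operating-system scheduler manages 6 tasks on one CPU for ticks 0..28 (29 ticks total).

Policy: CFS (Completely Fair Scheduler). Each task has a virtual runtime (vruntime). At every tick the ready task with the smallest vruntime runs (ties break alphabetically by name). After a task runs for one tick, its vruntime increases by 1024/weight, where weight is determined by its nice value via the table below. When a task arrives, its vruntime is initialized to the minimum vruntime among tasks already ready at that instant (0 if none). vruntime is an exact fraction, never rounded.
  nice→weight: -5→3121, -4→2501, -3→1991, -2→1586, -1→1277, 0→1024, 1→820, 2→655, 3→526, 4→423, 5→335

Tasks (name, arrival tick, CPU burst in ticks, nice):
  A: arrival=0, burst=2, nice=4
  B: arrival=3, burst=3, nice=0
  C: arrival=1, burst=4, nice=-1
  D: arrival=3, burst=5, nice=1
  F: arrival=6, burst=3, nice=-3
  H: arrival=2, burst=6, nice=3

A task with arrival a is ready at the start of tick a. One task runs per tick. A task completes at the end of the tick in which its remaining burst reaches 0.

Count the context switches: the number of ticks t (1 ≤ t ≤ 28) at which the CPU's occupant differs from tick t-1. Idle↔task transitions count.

context switches = 19

t=0: vr[A=0] → run A
t=1: vr[A=1024/423 C=1024/423] → run A
t=2: vr[C=1024/423 H=1024/423] → run C
t=3: vr[B=1024/423 C=1740800/540171 D=1024/423 H=1024/423] → run B
t=4: vr[B=1447/423 C=1740800/540171 D=1024/423 H=1024/423] → run D
t=5: vr[B=1447/423 C=1740800/540171 D=318208/86715 H=1024/423] → run H
t=6: vr[B=1447/423 C=1740800/540171 D=318208/86715 F=1740800/540171 H=485888/111249] → run C
t=7: vr[B=1447/423 C=2173952/540171 D=318208/86715 F=1740800/540171 H=485888/111249] → run F
t=8: vr[B=1447/423 C=2173952/540171 D=318208/86715 F=4019067904/1075480461 H=485888/111249] → run B
t=9: vr[B=1870/423 C=2173952/540171 D=318208/86715 F=4019067904/1075480461 H=485888/111249] → run D
t=10: vr[B=1870/423 C=2173952/540171 D=426496/86715 F=4019067904/1075480461 H=485888/111249] → run F
t=11: vr[B=1870/423 C=2173952/540171 D=426496/86715 F=4572203008/1075480461 H=485888/111249] → run C
t=12: vr[B=1870/423 C=2607104/540171 D=426496/86715 F=4572203008/1075480461 H=485888/111249] → run F
t=13: vr[B=1870/423 C=2607104/540171 D=426496/86715 H=485888/111249] → run H
t=14: vr[B=1870/423 C=2607104/540171 D=426496/86715 H=702464/111249] → run B
t=15: vr[C=2607104/540171 D=426496/86715 H=702464/111249] → run C
t=16: vr[D=426496/86715 H=702464/111249] → run D
t=17: vr[D=534784/86715 H=702464/111249] → run D
t=18: vr[D=643072/86715 H=702464/111249] → run H
t=19: vr[D=643072/86715 H=919040/111249] → run D
t=20: vr[H=919040/111249] → run H
t=21: vr[H=1135616/111249] → run H
t=22: vr[H=1352192/111249] → run H
t=23: (idle)
t=24: (idle)
t=25: (idle)
t=26: (idle)
t=27: (idle)
t=28: (idle)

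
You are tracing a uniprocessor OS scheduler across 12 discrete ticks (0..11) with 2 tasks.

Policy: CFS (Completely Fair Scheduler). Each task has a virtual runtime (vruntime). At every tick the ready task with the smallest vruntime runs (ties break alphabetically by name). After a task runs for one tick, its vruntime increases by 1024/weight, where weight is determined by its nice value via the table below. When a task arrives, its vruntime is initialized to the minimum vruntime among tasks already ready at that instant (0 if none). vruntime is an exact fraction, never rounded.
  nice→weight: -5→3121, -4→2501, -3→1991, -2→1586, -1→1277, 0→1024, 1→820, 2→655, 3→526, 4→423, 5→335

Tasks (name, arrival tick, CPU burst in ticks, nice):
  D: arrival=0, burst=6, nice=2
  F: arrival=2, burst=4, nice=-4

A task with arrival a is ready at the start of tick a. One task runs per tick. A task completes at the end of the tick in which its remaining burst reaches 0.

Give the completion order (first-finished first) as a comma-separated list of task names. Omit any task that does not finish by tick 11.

t=0: vr[D=0] → run D
t=1: vr[D=1024/655] → run D
t=2: vr[D=2048/655 F=2048/655] → run D
t=3: vr[D=3072/655 F=2048/655] → run F
t=4: vr[D=3072/655 F=5792768/1638155] → run F
t=5: vr[D=3072/655 F=6463488/1638155] → run F
t=6: vr[D=3072/655 F=7134208/1638155] → run F
t=7: vr[D=3072/655] → run D
t=8: vr[D=4096/655] → run D
t=9: vr[D=1024/131] → run D
t=10: (idle)
t=11: (idle)

completion order = F, D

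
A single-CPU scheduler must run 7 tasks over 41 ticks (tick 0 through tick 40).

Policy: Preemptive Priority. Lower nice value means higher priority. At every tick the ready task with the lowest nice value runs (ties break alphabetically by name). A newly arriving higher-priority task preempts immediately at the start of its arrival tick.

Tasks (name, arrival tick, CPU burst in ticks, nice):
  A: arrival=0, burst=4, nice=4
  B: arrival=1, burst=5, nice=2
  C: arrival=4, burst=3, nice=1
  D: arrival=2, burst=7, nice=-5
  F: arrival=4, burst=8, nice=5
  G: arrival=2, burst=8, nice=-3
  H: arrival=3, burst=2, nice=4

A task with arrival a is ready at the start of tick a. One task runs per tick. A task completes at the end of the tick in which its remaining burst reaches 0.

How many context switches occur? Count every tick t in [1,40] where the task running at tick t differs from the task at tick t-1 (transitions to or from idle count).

t=0: ready={A} → run A
t=1: ready={A,B} → run B
t=2: ready={A,B,D,G} → run D
t=3: ready={A,B,D,G,H} → run D
t=4: ready={A,B,C,D,F,G,H} → run D
t=5: ready={A,B,C,D,F,G,H} → run D
t=6: ready={A,B,C,D,F,G,H} → run D
t=7: ready={A,B,C,D,F,G,H} → run D
t=8: ready={A,B,C,D,F,G,H} → run D
t=9: ready={A,B,C,F,G,H} → run G
t=10: ready={A,B,C,F,G,H} → run G
t=11: ready={A,B,C,F,G,H} → run G
t=12: ready={A,B,C,F,G,H} → run G
t=13: ready={A,B,C,F,G,H} → run G
t=14: ready={A,B,C,F,G,H} → run G
t=15: ready={A,B,C,F,G,H} → run G
t=16: ready={A,B,C,F,G,H} → run G
t=17: ready={A,B,C,F,H} → run C
t=18: ready={A,B,C,F,H} → run C
t=19: ready={A,B,C,F,H} → run C
t=20: ready={A,B,F,H} → run B
t=21: ready={A,B,F,H} → run B
t=22: ready={A,B,F,H} → run B
t=23: ready={A,B,F,H} → run B
t=24: ready={A,F,H} → run A
t=25: ready={A,F,H} → run A
t=26: ready={A,F,H} → run A
t=27: ready={F,H} → run H
t=28: ready={F,H} → run H
t=29: ready={F} → run F
t=30: ready={F} → run F
t=31: ready={F} → run F
t=32: ready={F} → run F
t=33: ready={F} → run F
t=34: ready={F} → run F
t=35: ready={F} → run F
t=36: ready={F} → run F
t=37: (idle)
t=38: (idle)
t=39: (idle)
t=40: (idle)

context switches = 9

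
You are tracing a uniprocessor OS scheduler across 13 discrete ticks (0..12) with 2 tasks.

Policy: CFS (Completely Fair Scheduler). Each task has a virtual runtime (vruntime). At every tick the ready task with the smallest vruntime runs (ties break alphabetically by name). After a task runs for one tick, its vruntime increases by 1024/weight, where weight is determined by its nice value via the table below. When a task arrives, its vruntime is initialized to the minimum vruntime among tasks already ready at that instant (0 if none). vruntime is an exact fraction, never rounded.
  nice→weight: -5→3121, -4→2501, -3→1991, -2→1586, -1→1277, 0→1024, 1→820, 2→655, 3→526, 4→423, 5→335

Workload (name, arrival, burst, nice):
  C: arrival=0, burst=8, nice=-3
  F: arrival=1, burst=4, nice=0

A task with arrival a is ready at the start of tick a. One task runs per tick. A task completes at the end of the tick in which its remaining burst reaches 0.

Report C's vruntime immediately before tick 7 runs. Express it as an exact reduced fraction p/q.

vruntime(C, start of tick 7) = 5120/1991

t=0: vr[C=0] → run C
t=1: vr[C=1024/1991 F=1024/1991] → run C
t=2: vr[C=2048/1991 F=1024/1991] → run F
t=3: vr[C=2048/1991 F=3015/1991] → run C
t=4: vr[C=3072/1991 F=3015/1991] → run F
t=5: vr[C=3072/1991 F=5006/1991] → run C
t=6: vr[C=4096/1991 F=5006/1991] → run C
t=7: vr[C=5120/1991 F=5006/1991] → run F
t=8: vr[C=5120/1991 F=6997/1991] → run C
t=9: vr[C=6144/1991 F=6997/1991] → run C
t=10: vr[C=7168/1991 F=6997/1991] → run F
t=11: vr[C=7168/1991] → run C
t=12: (idle)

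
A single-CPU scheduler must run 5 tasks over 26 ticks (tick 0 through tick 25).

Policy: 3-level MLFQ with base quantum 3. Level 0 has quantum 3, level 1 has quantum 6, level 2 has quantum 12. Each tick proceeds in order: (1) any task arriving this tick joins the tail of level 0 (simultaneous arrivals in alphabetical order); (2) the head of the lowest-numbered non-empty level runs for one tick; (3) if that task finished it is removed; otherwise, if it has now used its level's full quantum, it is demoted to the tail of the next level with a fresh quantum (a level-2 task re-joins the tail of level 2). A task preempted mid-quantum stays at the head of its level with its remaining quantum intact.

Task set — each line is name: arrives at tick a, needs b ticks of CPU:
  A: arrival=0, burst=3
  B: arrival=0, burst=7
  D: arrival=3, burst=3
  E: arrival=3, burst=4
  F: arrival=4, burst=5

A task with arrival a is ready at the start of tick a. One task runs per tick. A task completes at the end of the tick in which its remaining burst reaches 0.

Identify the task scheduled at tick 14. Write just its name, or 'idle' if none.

running at tick 14 = F

t=0: L0/L1/L2 = AB/-/- → run A
t=1: L0/L1/L2 = AB/-/- → run A
t=2: L0/L1/L2 = AB/-/- → run A
t=3: L0/L1/L2 = BDE/-/- → run B
t=4: L0/L1/L2 = BDEF/-/- → run B
t=5: L0/L1/L2 = BDEF/-/- → run B
t=6: L0/L1/L2 = DEF/B/- → run D
t=7: L0/L1/L2 = DEF/B/- → run D
t=8: L0/L1/L2 = DEF/B/- → run D
t=9: L0/L1/L2 = EF/B/- → run E
t=10: L0/L1/L2 = EF/B/- → run E
t=11: L0/L1/L2 = EF/B/- → run E
t=12: L0/L1/L2 = F/BE/- → run F
t=13: L0/L1/L2 = F/BE/- → run F
t=14: L0/L1/L2 = F/BE/- → run F
t=15: L0/L1/L2 = -/BEF/- → run B
t=16: L0/L1/L2 = -/BEF/- → run B
t=17: L0/L1/L2 = -/BEF/- → run B
t=18: L0/L1/L2 = -/BEF/- → run B
t=19: L0/L1/L2 = -/EF/- → run E
t=20: L0/L1/L2 = -/F/- → run F
t=21: L0/L1/L2 = -/F/- → run F
t=22: (idle)
t=23: (idle)
t=24: (idle)
t=25: (idle)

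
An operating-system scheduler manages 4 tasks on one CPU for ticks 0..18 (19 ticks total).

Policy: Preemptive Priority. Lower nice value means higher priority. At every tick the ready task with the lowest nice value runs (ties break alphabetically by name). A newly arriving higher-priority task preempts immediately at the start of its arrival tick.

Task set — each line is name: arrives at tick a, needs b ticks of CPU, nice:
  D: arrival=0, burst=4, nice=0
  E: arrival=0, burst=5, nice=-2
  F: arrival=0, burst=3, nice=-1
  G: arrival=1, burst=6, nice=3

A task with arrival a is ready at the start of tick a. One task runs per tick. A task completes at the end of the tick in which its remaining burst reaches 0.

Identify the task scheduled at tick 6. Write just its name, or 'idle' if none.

running at tick 6 = F

t=0: ready={D,E,F} → run E
t=1: ready={D,E,F,G} → run E
t=2: ready={D,E,F,G} → run E
t=3: ready={D,E,F,G} → run E
t=4: ready={D,E,F,G} → run E
t=5: ready={D,F,G} → run F
t=6: ready={D,F,G} → run F
t=7: ready={D,F,G} → run F
t=8: ready={D,G} → run D
t=9: ready={D,G} → run D
t=10: ready={D,G} → run D
t=11: ready={D,G} → run D
t=12: ready={G} → run G
t=13: ready={G} → run G
t=14: ready={G} → run G
t=15: ready={G} → run G
t=16: ready={G} → run G
t=17: ready={G} → run G
t=18: (idle)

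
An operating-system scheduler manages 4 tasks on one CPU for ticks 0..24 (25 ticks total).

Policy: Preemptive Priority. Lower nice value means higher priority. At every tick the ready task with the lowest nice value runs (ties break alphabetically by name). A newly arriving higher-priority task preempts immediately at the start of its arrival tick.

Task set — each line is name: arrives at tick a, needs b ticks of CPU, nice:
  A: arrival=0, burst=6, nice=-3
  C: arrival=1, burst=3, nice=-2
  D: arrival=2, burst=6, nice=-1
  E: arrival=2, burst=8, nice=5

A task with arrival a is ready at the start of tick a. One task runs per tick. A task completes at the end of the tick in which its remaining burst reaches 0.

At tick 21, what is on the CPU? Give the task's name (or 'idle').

t=0: ready={A} → run A
t=1: ready={A,C} → run A
t=2: ready={A,C,D,E} → run A
t=3: ready={A,C,D,E} → run A
t=4: ready={A,C,D,E} → run A
t=5: ready={A,C,D,E} → run A
t=6: ready={C,D,E} → run C
t=7: ready={C,D,E} → run C
t=8: ready={C,D,E} → run C
t=9: ready={D,E} → run D
t=10: ready={D,E} → run D
t=11: ready={D,E} → run D
t=12: ready={D,E} → run D
t=13: ready={D,E} → run D
t=14: ready={D,E} → run D
t=15: ready={E} → run E
t=16: ready={E} → run E
t=17: ready={E} → run E
t=18: ready={E} → run E
t=19: ready={E} → run E
t=20: ready={E} → run E
t=21: ready={E} → run E
t=22: ready={E} → run E
t=23: (idle)
t=24: (idle)

running at tick 21 = E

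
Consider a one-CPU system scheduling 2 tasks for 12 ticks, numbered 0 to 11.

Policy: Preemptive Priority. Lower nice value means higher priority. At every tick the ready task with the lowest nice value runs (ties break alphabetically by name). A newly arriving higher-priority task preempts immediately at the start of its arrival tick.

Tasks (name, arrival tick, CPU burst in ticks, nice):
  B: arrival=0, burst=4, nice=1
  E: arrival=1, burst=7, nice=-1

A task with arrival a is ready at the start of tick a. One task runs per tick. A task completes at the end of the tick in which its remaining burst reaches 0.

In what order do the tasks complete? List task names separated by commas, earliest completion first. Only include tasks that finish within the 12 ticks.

t=0: ready={B} → run B
t=1: ready={B,E} → run E
t=2: ready={B,E} → run E
t=3: ready={B,E} → run E
t=4: ready={B,E} → run E
t=5: ready={B,E} → run E
t=6: ready={B,E} → run E
t=7: ready={B,E} → run E
t=8: ready={B} → run B
t=9: ready={B} → run B
t=10: ready={B} → run B
t=11: (idle)

completion order = E, B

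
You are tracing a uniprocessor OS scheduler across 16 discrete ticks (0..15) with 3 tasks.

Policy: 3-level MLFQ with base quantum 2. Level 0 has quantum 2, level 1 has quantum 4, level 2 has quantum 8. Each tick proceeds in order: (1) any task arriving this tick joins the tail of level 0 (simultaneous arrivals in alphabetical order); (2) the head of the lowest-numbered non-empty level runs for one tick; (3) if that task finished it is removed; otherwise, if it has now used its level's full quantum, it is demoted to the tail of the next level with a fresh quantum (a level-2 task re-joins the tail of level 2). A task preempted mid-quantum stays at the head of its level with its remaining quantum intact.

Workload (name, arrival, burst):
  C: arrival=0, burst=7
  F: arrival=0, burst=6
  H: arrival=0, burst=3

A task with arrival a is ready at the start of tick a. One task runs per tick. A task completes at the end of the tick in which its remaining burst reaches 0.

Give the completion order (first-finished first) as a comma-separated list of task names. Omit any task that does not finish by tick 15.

t=0: L0/L1/L2 = CFH/-/- → run C
t=1: L0/L1/L2 = CFH/-/- → run C
t=2: L0/L1/L2 = FH/C/- → run F
t=3: L0/L1/L2 = FH/C/- → run F
t=4: L0/L1/L2 = H/CF/- → run H
t=5: L0/L1/L2 = H/CF/- → run H
t=6: L0/L1/L2 = -/CFH/- → run C
t=7: L0/L1/L2 = -/CFH/- → run C
t=8: L0/L1/L2 = -/CFH/- → run C
t=9: L0/L1/L2 = -/CFH/- → run C
t=10: L0/L1/L2 = -/FH/C → run F
t=11: L0/L1/L2 = -/FH/C → run F
t=12: L0/L1/L2 = -/FH/C → run F
t=13: L0/L1/L2 = -/FH/C → run F
t=14: L0/L1/L2 = -/H/C → run H
t=15: L0/L1/L2 = -/-/C → run C

completion order = F, H, C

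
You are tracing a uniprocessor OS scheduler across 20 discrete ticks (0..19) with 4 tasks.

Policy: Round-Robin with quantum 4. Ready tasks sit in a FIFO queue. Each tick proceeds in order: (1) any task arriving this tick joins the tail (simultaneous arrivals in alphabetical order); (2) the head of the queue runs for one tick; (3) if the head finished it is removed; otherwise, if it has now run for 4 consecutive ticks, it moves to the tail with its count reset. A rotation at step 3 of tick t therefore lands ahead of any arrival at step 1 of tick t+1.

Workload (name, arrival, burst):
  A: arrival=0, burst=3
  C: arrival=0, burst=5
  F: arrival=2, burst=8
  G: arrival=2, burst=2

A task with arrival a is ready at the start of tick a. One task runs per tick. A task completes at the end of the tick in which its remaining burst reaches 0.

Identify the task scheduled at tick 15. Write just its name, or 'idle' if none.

running at tick 15 = F

t=0: queue=[A,C] q_used=0 → run A
t=1: queue=[A,C] q_used=1 → run A
t=2: queue=[A,C,F,G] q_used=2 → run A
t=3: queue=[C,F,G] q_used=0 → run C
t=4: queue=[C,F,G] q_used=1 → run C
t=5: queue=[C,F,G] q_used=2 → run C
t=6: queue=[C,F,G] q_used=3 → run C
t=7: queue=[F,G,C] q_used=0 → run F
t=8: queue=[F,G,C] q_used=1 → run F
t=9: queue=[F,G,C] q_used=2 → run F
t=10: queue=[F,G,C] q_used=3 → run F
t=11: queue=[G,C,F] q_used=0 → run G
t=12: queue=[G,C,F] q_used=1 → run G
t=13: queue=[C,F] q_used=0 → run C
t=14: queue=[F] q_used=0 → run F
t=15: queue=[F] q_used=1 → run F
t=16: queue=[F] q_used=2 → run F
t=17: queue=[F] q_used=3 → run F
t=18: (idle)
t=19: (idle)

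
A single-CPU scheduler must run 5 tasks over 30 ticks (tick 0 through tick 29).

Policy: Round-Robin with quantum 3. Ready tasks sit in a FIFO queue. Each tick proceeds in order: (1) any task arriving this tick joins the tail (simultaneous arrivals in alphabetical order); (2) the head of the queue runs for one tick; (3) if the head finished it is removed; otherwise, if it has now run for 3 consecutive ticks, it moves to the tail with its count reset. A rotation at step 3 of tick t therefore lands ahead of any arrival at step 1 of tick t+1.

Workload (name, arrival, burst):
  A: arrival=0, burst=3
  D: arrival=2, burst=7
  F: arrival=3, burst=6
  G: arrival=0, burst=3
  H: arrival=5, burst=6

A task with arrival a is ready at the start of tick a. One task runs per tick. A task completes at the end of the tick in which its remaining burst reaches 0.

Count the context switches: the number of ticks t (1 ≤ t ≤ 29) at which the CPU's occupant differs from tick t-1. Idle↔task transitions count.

context switches = 9

t=0: queue=[A,G] q_used=0 → run A
t=1: queue=[A,G] q_used=1 → run A
t=2: queue=[A,G,D] q_used=2 → run A
t=3: queue=[G,D,F] q_used=0 → run G
t=4: queue=[G,D,F] q_used=1 → run G
t=5: queue=[G,D,F,H] q_used=2 → run G
t=6: queue=[D,F,H] q_used=0 → run D
t=7: queue=[D,F,H] q_used=1 → run D
t=8: queue=[D,F,H] q_used=2 → run D
t=9: queue=[F,H,D] q_used=0 → run F
t=10: queue=[F,H,D] q_used=1 → run F
t=11: queue=[F,H,D] q_used=2 → run F
t=12: queue=[H,D,F] q_used=0 → run H
t=13: queue=[H,D,F] q_used=1 → run H
t=14: queue=[H,D,F] q_used=2 → run H
t=15: queue=[D,F,H] q_used=0 → run D
t=16: queue=[D,F,H] q_used=1 → run D
t=17: queue=[D,F,H] q_used=2 → run D
t=18: queue=[F,H,D] q_used=0 → run F
t=19: queue=[F,H,D] q_used=1 → run F
t=20: queue=[F,H,D] q_used=2 → run F
t=21: queue=[H,D] q_used=0 → run H
t=22: queue=[H,D] q_used=1 → run H
t=23: queue=[H,D] q_used=2 → run H
t=24: queue=[D] q_used=0 → run D
t=25: (idle)
t=26: (idle)
t=27: (idle)
t=28: (idle)
t=29: (idle)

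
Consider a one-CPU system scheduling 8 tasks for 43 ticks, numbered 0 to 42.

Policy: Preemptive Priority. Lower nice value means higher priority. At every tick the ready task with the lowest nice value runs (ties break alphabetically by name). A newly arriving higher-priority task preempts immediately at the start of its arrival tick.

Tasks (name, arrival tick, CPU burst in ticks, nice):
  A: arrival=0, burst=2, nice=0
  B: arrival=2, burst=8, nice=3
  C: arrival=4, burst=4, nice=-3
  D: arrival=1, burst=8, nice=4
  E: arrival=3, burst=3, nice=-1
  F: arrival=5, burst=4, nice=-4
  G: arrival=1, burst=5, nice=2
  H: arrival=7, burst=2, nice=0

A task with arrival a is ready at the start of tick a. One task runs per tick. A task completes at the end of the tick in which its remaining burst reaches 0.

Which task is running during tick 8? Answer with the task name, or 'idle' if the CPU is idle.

running at tick 8 = F

t=0: ready={A} → run A
t=1: ready={A,D,G} → run A
t=2: ready={B,D,G} → run G
t=3: ready={B,D,E,G} → run E
t=4: ready={B,C,D,E,G} → run C
t=5: ready={B,C,D,E,F,G} → run F
t=6: ready={B,C,D,E,F,G} → run F
t=7: ready={B,C,D,E,F,G,H} → run F
t=8: ready={B,C,D,E,F,G,H} → run F
t=9: ready={B,C,D,E,G,H} → run C
t=10: ready={B,C,D,E,G,H} → run C
t=11: ready={B,C,D,E,G,H} → run C
t=12: ready={B,D,E,G,H} → run E
t=13: ready={B,D,E,G,H} → run E
t=14: ready={B,D,G,H} → run H
t=15: ready={B,D,G,H} → run H
t=16: ready={B,D,G} → run G
t=17: ready={B,D,G} → run G
t=18: ready={B,D,G} → run G
t=19: ready={B,D,G} → run G
t=20: ready={B,D} → run B
t=21: ready={B,D} → run B
t=22: ready={B,D} → run B
t=23: ready={B,D} → run B
t=24: ready={B,D} → run B
t=25: ready={B,D} → run B
t=26: ready={B,D} → run B
t=27: ready={B,D} → run B
t=28: ready={D} → run D
t=29: ready={D} → run D
t=30: ready={D} → run D
t=31: ready={D} → run D
t=32: ready={D} → run D
t=33: ready={D} → run D
t=34: ready={D} → run D
t=35: ready={D} → run D
t=36: (idle)
t=37: (idle)
t=38: (idle)
t=39: (idle)
t=40: (idle)
t=41: (idle)
t=42: (idle)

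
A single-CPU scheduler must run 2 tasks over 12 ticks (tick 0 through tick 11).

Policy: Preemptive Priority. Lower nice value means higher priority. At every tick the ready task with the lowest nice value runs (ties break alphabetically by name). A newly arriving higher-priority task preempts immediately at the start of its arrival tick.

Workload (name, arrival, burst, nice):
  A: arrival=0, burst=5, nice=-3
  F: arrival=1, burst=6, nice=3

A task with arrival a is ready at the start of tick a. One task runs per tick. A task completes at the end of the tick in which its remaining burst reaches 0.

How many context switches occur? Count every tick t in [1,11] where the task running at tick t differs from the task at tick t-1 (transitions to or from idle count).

context switches = 2

t=0: ready={A} → run A
t=1: ready={A,F} → run A
t=2: ready={A,F} → run A
t=3: ready={A,F} → run A
t=4: ready={A,F} → run A
t=5: ready={F} → run F
t=6: ready={F} → run F
t=7: ready={F} → run F
t=8: ready={F} → run F
t=9: ready={F} → run F
t=10: ready={F} → run F
t=11: (idle)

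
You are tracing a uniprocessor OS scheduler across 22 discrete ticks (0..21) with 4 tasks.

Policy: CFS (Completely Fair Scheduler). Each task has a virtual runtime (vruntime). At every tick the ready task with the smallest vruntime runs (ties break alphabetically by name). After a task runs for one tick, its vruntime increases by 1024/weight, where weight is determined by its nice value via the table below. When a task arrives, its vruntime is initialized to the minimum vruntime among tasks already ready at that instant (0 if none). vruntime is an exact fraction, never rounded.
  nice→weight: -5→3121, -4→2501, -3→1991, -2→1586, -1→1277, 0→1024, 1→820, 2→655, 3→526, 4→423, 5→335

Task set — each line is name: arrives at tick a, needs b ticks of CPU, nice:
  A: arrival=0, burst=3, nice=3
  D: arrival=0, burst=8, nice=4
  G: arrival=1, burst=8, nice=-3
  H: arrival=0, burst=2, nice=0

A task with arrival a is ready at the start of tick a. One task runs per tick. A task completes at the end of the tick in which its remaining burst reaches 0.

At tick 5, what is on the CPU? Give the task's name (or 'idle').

running at tick 5 = H

t=0: vr[A=0 D=0 H=0] → run A
t=1: vr[A=512/263 D=0 G=0 H=0] → run D
t=2: vr[A=512/263 D=1024/423 G=0 H=0] → run G
t=3: vr[A=512/263 D=1024/423 G=1024/1991 H=0] → run H
t=4: vr[A=512/263 D=1024/423 G=1024/1991 H=1] → run G
t=5: vr[A=512/263 D=1024/423 G=2048/1991 H=1] → run H
t=6: vr[A=512/263 D=1024/423 G=2048/1991] → run G
t=7: vr[A=512/263 D=1024/423 G=3072/1991] → run G
t=8: vr[A=512/263 D=1024/423 G=4096/1991] → run A
t=9: vr[A=1024/263 D=1024/423 G=4096/1991] → run G
t=10: vr[A=1024/263 D=1024/423 G=5120/1991] → run D
t=11: vr[A=1024/263 D=2048/423 G=5120/1991] → run G
t=12: vr[A=1024/263 D=2048/423 G=6144/1991] → run G
t=13: vr[A=1024/263 D=2048/423 G=7168/1991] → run G
t=14: vr[A=1024/263 D=2048/423] → run A
t=15: vr[D=2048/423] → run D
t=16: vr[D=1024/141] → run D
t=17: vr[D=4096/423] → run D
t=18: vr[D=5120/423] → run D
t=19: vr[D=2048/141] → run D
t=20: vr[D=7168/423] → run D
t=21: (idle)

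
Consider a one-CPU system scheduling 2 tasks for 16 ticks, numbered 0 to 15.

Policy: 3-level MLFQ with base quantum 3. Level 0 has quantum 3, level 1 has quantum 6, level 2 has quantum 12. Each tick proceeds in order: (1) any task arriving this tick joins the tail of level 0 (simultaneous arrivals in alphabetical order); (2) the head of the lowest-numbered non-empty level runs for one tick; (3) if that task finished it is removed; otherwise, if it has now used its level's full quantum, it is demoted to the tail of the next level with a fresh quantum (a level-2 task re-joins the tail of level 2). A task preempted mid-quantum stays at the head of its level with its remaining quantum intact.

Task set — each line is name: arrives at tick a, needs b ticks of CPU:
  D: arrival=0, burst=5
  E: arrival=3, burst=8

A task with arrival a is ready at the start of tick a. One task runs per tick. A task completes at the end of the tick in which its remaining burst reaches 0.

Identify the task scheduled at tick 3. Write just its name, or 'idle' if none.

running at tick 3 = E

t=0: L0/L1/L2 = D/-/- → run D
t=1: L0/L1/L2 = D/-/- → run D
t=2: L0/L1/L2 = D/-/- → run D
t=3: L0/L1/L2 = E/D/- → run E
t=4: L0/L1/L2 = E/D/- → run E
t=5: L0/L1/L2 = E/D/- → run E
t=6: L0/L1/L2 = -/DE/- → run D
t=7: L0/L1/L2 = -/DE/- → run D
t=8: L0/L1/L2 = -/E/- → run E
t=9: L0/L1/L2 = -/E/- → run E
t=10: L0/L1/L2 = -/E/- → run E
t=11: L0/L1/L2 = -/E/- → run E
t=12: L0/L1/L2 = -/E/- → run E
t=13: (idle)
t=14: (idle)
t=15: (idle)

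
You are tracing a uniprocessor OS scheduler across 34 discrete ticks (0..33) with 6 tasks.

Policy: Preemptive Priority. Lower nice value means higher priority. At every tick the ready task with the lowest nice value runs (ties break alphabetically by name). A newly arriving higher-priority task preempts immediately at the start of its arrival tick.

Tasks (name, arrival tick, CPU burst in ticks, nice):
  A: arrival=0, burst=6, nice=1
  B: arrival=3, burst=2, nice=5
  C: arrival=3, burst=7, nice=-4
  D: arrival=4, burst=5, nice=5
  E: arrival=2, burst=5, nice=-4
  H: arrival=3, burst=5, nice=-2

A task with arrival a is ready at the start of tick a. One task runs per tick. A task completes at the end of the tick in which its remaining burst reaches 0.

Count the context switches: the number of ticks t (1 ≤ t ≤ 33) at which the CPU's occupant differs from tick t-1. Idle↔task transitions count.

t=0: ready={A} → run A
t=1: ready={A} → run A
t=2: ready={A,E} → run E
t=3: ready={A,B,C,E,H} → run C
t=4: ready={A,B,C,D,E,H} → run C
t=5: ready={A,B,C,D,E,H} → run C
t=6: ready={A,B,C,D,E,H} → run C
t=7: ready={A,B,C,D,E,H} → run C
t=8: ready={A,B,C,D,E,H} → run C
t=9: ready={A,B,C,D,E,H} → run C
t=10: ready={A,B,D,E,H} → run E
t=11: ready={A,B,D,E,H} → run E
t=12: ready={A,B,D,E,H} → run E
t=13: ready={A,B,D,E,H} → run E
t=14: ready={A,B,D,H} → run H
t=15: ready={A,B,D,H} → run H
t=16: ready={A,B,D,H} → run H
t=17: ready={A,B,D,H} → run H
t=18: ready={A,B,D,H} → run H
t=19: ready={A,B,D} → run A
t=20: ready={A,B,D} → run A
t=21: ready={A,B,D} → run A
t=22: ready={A,B,D} → run A
t=23: ready={B,D} → run B
t=24: ready={B,D} → run B
t=25: ready={D} → run D
t=26: ready={D} → run D
t=27: ready={D} → run D
t=28: ready={D} → run D
t=29: ready={D} → run D
t=30: (idle)
t=31: (idle)
t=32: (idle)
t=33: (idle)

context switches = 8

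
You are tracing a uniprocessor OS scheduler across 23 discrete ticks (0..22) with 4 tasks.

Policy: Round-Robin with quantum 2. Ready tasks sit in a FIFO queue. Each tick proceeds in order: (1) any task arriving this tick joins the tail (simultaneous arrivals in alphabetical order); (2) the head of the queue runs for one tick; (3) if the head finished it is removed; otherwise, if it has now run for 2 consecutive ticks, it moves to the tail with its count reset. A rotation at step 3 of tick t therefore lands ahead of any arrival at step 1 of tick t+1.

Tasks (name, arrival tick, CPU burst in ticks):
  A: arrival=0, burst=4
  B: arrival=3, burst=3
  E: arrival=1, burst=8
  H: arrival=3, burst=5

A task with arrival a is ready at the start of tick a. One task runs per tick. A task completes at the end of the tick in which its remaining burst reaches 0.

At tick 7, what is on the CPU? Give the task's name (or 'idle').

running at tick 7 = B

t=0: queue=[A] q_used=0 → run A
t=1: queue=[A,E] q_used=1 → run A
t=2: queue=[E,A] q_used=0 → run E
t=3: queue=[E,A,B,H] q_used=1 → run E
t=4: queue=[A,B,H,E] q_used=0 → run A
t=5: queue=[A,B,H,E] q_used=1 → run A
t=6: queue=[B,H,E] q_used=0 → run B
t=7: queue=[B,H,E] q_used=1 → run B
t=8: queue=[H,E,B] q_used=0 → run H
t=9: queue=[H,E,B] q_used=1 → run H
t=10: queue=[E,B,H] q_used=0 → run E
t=11: queue=[E,B,H] q_used=1 → run E
t=12: queue=[B,H,E] q_used=0 → run B
t=13: queue=[H,E] q_used=0 → run H
t=14: queue=[H,E] q_used=1 → run H
t=15: queue=[E,H] q_used=0 → run E
t=16: queue=[E,H] q_used=1 → run E
t=17: queue=[H,E] q_used=0 → run H
t=18: queue=[E] q_used=0 → run E
t=19: queue=[E] q_used=1 → run E
t=20: (idle)
t=21: (idle)
t=22: (idle)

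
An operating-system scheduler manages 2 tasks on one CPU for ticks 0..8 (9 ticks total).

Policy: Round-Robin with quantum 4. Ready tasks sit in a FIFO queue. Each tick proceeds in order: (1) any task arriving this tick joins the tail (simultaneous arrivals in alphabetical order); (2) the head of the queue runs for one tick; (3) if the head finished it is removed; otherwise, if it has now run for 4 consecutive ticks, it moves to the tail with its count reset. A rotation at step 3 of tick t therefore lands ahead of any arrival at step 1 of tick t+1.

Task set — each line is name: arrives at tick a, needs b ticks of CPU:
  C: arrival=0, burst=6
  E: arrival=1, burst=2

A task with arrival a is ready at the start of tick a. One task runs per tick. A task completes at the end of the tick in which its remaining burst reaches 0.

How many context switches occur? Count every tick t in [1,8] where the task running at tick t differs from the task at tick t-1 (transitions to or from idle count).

t=0: queue=[C] q_used=0 → run C
t=1: queue=[C,E] q_used=1 → run C
t=2: queue=[C,E] q_used=2 → run C
t=3: queue=[C,E] q_used=3 → run C
t=4: queue=[E,C] q_used=0 → run E
t=5: queue=[E,C] q_used=1 → run E
t=6: queue=[C] q_used=0 → run C
t=7: queue=[C] q_used=1 → run C
t=8: (idle)

context switches = 3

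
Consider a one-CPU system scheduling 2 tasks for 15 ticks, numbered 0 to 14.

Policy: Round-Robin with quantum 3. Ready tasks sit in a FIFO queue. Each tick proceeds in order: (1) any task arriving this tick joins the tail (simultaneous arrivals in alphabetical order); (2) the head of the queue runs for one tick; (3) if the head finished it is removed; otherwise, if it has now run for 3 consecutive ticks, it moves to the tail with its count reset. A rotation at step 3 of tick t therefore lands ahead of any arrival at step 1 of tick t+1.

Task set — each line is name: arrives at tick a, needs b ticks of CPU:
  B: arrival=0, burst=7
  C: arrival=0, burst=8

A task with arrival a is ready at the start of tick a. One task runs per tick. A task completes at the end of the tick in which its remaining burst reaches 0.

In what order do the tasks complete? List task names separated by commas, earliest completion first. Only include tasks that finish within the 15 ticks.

completion order = B, C

t=0: queue=[B,C] q_used=0 → run B
t=1: queue=[B,C] q_used=1 → run B
t=2: queue=[B,C] q_used=2 → run B
t=3: queue=[C,B] q_used=0 → run C
t=4: queue=[C,B] q_used=1 → run C
t=5: queue=[C,B] q_used=2 → run C
t=6: queue=[B,C] q_used=0 → run B
t=7: queue=[B,C] q_used=1 → run B
t=8: queue=[B,C] q_used=2 → run B
t=9: queue=[C,B] q_used=0 → run C
t=10: queue=[C,B] q_used=1 → run C
t=11: queue=[C,B] q_used=2 → run C
t=12: queue=[B,C] q_used=0 → run B
t=13: queue=[C] q_used=0 → run C
t=14: queue=[C] q_used=1 → run C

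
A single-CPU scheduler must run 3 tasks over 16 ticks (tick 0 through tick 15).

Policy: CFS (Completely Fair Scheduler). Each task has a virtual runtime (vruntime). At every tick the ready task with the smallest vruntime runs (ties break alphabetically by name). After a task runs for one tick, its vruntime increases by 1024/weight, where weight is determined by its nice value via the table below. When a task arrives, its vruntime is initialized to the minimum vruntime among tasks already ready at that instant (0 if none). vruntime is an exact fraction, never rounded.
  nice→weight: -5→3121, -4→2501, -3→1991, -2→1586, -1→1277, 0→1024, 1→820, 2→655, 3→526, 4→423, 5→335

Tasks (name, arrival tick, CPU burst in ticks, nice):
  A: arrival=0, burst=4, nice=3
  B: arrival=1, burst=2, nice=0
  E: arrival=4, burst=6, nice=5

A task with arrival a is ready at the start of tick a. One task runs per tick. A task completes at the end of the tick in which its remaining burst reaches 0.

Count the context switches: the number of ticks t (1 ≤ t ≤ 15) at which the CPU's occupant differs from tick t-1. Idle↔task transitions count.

t=0: vr[A=0] → run A
t=1: vr[A=512/263 B=512/263] → run A
t=2: vr[A=1024/263 B=512/263] → run B
t=3: vr[A=1024/263 B=775/263] → run B
t=4: vr[A=1024/263 E=1024/263] → run A
t=5: vr[A=1536/263 E=1024/263] → run E
t=6: vr[A=1536/263 E=612352/88105] → run A
t=7: vr[E=612352/88105] → run E
t=8: vr[E=881664/88105] → run E
t=9: vr[E=1150976/88105] → run E
t=10: vr[E=1420288/88105] → run E
t=11: vr[E=337920/17621] → run E
t=12: (idle)
t=13: (idle)
t=14: (idle)
t=15: (idle)

context switches = 6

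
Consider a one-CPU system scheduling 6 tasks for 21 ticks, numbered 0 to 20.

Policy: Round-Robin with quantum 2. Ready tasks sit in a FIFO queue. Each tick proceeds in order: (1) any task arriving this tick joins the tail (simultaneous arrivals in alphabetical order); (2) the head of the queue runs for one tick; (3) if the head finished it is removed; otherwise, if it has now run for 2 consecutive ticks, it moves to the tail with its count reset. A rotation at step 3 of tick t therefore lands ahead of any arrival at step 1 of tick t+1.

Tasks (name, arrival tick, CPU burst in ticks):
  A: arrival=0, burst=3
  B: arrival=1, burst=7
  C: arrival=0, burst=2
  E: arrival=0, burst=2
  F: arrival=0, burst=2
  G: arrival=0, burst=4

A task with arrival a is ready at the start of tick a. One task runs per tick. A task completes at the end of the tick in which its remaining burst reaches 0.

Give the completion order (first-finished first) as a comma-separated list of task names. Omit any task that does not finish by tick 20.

completion order = C, E, F, A, G, B

t=0: queue=[A,C,E,F,G] q_used=0 → run A
t=1: queue=[A,C,E,F,G,B] q_used=1 → run A
t=2: queue=[C,E,F,G,B,A] q_used=0 → run C
t=3: queue=[C,E,F,G,B,A] q_used=1 → run C
t=4: queue=[E,F,G,B,A] q_used=0 → run E
t=5: queue=[E,F,G,B,A] q_used=1 → run E
t=6: queue=[F,G,B,A] q_used=0 → run F
t=7: queue=[F,G,B,A] q_used=1 → run F
t=8: queue=[G,B,A] q_used=0 → run G
t=9: queue=[G,B,A] q_used=1 → run G
t=10: queue=[B,A,G] q_used=0 → run B
t=11: queue=[B,A,G] q_used=1 → run B
t=12: queue=[A,G,B] q_used=0 → run A
t=13: queue=[G,B] q_used=0 → run G
t=14: queue=[G,B] q_used=1 → run G
t=15: queue=[B] q_used=0 → run B
t=16: queue=[B] q_used=1 → run B
t=17: queue=[B] q_used=0 → run B
t=18: queue=[B] q_used=1 → run B
t=19: queue=[B] q_used=0 → run B
t=20: (idle)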